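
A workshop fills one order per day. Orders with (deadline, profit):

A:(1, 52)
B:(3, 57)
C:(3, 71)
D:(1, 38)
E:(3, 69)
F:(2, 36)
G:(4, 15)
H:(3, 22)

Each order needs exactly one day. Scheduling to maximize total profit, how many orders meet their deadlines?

Sort by profit descending; place each in the latest free slot ≤ its deadline.
Profit order: C=71 E=69 B=57 A=52 D=38 F=36 H=22 G=15
Assign: C→slot 3, E→slot 2, B→slot 1, A skipped, D skipped, F skipped, H skipped, G→slot 4.
Slots: [1:B] [2:E] [3:C] [4:G]
4 of 8 scheduled.

4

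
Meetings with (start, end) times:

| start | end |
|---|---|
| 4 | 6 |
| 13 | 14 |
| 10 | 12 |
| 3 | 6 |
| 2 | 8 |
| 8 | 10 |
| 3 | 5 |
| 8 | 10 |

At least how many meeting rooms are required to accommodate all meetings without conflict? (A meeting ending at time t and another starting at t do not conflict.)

The answer is the maximum number of intervals overlapping at any instant.
starts: [2, 3, 3, 4, 8, 8, 10, 13]
ends:   [5, 6, 6, 8, 10, 10, 12, 14]
s2→1 s3→2 s3→3 s4→4  — peak 4.

4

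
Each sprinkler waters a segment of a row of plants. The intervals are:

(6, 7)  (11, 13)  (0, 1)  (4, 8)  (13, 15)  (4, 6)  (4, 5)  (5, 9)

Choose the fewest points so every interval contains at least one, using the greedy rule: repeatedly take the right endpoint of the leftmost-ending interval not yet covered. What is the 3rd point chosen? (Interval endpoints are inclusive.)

7

By right end: [0,1]  [4,5]  [4,6]  [6,7]  [4,8]  [5,9]  [11,13]  [13,15]
[0,1] uncovered → point at 1; [4,5] uncovered → point at 5; [6,7] uncovered → point at 7; [11,13] uncovered → point at 13.
Points: 1, 5, 7, 13 (4 total).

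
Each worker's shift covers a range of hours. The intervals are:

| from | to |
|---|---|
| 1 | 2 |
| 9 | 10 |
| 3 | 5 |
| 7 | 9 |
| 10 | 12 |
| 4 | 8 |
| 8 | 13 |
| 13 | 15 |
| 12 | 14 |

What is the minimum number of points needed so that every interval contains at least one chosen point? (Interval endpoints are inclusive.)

5

Sorted: [1,2] [3,5] [4,8] [7,9] [9,10] [10,12] [8,13] [12,14] [13,15]
{[1,2]} hit by 2; {[3,5],[4,8]} hit by 5; {[7,9],[9,10]} hit by 9; {[10,12],[8,13],[12,14]} hit by 12; {[13,15]} hit by 15.
Points: 2, 5, 9, 12, 15 (5 total).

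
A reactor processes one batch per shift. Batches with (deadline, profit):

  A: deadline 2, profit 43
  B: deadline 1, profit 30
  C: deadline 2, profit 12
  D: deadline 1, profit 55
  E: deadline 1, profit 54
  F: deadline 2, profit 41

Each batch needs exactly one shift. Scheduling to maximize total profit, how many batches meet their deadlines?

2

Take jobs in profit order; each goes to the latest open slot no later than its deadline.
Profit order: D=55 E=54 A=43 F=41 B=30 C=12
Assign: D→slot 1, E skipped, A→slot 2, F skipped, B skipped, C skipped.
Slots: [1:D] [2:A]
2 of 6 scheduled.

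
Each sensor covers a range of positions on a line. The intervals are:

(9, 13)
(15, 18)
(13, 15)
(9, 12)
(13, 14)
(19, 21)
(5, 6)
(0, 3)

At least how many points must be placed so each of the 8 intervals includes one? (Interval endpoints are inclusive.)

6

By right end: [0,3]  [5,6]  [9,12]  [9,13]  [13,14]  [13,15]  [15,18]  [19,21]
[0,3] uncovered → point at 3; [5,6] uncovered → point at 6; [9,12] uncovered → point at 12; [13,14] uncovered → point at 14; [15,18] uncovered → point at 18; [19,21] uncovered → point at 21.
Points: 3, 6, 12, 14, 18, 21 (6 total).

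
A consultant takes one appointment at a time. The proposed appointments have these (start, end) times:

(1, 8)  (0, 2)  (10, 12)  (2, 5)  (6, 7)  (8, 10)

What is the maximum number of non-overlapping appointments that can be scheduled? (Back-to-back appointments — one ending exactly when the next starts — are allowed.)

Greedy by earliest finish: after sorting by end time, pick each interval compatible with the last pick.
By end time: (0,2), (2,5), (6,7), (1,8), (8,10), (10,12).
Pick (0,2); next start ≥ 2 → (2,5); next start ≥ 5 → (6,7); next start ≥ 7 → (8,10); next start ≥ 10 → (10,12).
Selected 5 appointments.

5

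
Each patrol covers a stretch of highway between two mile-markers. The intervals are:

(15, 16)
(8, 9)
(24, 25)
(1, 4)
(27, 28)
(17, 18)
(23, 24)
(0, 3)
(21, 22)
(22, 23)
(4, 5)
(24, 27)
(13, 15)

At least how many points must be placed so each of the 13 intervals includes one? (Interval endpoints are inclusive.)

8

Sorted: [0,3] [1,4] [4,5] [8,9] [13,15] [15,16] [17,18] [21,22] [22,23] [23,24] [24,25] [24,27] [27,28]
{[0,3],[1,4]} hit by 3; {[4,5]} hit by 5; {[8,9]} hit by 9; {[13,15],[15,16]} hit by 15; {[17,18]} hit by 18; {[21,22],[22,23]} hit by 22; {[23,24],[24,25],[24,27]} hit by 24; {[27,28]} hit by 28.
Points: 3, 5, 9, 15, 18, 22, 24, 28 (8 total).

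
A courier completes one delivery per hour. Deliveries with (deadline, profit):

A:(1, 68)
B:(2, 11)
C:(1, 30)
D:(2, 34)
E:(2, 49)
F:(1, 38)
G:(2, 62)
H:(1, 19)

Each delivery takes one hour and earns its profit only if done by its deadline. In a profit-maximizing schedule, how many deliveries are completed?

Profit order: A=68 G=62 E=49 F=38 D=34 C=30 H=19 B=11
Assign: A→slot 1, G→slot 2, E skipped, F skipped, D skipped, C skipped, H skipped, B skipped.
Slots: [1:A] [2:G]
2 of 8 scheduled.

2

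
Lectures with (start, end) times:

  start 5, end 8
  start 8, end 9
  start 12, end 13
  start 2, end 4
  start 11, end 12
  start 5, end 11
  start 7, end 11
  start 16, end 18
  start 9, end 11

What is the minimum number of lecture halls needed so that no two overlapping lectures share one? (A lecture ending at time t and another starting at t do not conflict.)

starts: [2, 5, 5, 7, 8, 9, 11, 12, 16]
ends:   [4, 8, 9, 11, 11, 11, 12, 13, 18]
s2→1 e4→0 s5→1 s5→2 s7→3  — peak 3.

3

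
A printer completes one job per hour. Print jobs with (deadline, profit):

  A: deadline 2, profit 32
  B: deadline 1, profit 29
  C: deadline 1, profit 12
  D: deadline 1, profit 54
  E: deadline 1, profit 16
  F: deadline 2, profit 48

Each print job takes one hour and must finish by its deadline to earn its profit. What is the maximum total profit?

Profit order: D=54 F=48 A=32 B=29 E=16 C=12
Assign: D→slot 1, F→slot 2, A skipped, B skipped, E skipped, C skipped.
Slots: [1:D] [2:F]
Profit = 54 + 48 = 102

102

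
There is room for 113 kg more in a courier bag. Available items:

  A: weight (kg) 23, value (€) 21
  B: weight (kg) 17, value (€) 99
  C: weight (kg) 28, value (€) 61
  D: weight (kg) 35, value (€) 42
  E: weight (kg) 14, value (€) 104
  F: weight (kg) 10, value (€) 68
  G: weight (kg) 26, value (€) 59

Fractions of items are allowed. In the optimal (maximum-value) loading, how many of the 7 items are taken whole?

5

Greedy by value/weight ratio, highest first.
Ratios (sorted): E 7.43, F 6.80, B 5.82, G 2.27, C 2.18, D 1.20, A 0.91
take E (14 @ 104); take F (10 @ 68); take B (17 @ 99); take G (26 @ 59); take C (28 @ 61); take 18/35 of D → 21.60. Capacity used 113/113.
5 item(s) taken whole; one partial (take 18/35 of D).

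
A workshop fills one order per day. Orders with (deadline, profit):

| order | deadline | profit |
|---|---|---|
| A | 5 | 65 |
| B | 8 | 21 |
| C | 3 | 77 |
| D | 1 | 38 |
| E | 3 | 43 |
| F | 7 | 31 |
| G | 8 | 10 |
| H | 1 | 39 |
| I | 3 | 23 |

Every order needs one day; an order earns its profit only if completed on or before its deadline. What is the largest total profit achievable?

By profit: C(d3,77), A(d5,65), E(d3,43), H(d1,39), D(d1,38), F(d7,31), I(d3,23), B(d8,21), G(d8,10)
C→slot 3; A→slot 5; E→slot 2; H→slot 1; D skipped; F→slot 7; I skipped; B→slot 8; G→slot 6.
Profit = 39 + 43 + 77 + 65 + 10 + 31 + 21 = 286

286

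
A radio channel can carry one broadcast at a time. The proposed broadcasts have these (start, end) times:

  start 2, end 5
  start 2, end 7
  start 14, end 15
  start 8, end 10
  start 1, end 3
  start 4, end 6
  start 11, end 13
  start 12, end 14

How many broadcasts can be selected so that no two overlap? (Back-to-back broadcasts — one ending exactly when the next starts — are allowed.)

Order by finish time; keep every interval that doesn't clash with the previous kept one.
By end time: (1,3), (2,5), (4,6), (2,7), (8,10), (11,13), (12,14), (14,15).
Pick (1,3); next start ≥ 3 → (4,6); next start ≥ 6 → (8,10); next start ≥ 10 → (11,13); next start ≥ 13 → (14,15).
Selected 5 broadcasts.

5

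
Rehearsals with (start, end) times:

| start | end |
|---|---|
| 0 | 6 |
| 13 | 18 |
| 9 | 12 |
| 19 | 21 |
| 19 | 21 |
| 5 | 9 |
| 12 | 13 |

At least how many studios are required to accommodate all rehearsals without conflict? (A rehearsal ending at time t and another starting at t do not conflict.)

2

starts: [0, 5, 9, 12, 13, 19, 19]
ends:   [6, 9, 12, 13, 18, 21, 21]
s0→1 s5→2  — peak 2.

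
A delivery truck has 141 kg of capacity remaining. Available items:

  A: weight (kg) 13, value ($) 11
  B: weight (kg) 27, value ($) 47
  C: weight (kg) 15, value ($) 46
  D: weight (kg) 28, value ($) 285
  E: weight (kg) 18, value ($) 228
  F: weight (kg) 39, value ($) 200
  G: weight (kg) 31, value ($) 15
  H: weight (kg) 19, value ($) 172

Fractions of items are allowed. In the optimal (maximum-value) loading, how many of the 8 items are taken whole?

Order: E (228/18=12.67) > D (285/28=10.18) > H (172/19=9.05) > F (200/39=5.13) > C (46/15=3.07) > B (47/27=1.74) > A (11/13=0.85) > G (15/31=0.48)
Fill: take E (18 @ 228) → take D (28 @ 285) → take H (19 @ 172) → take F (39 @ 200) → take C (15 @ 46) → take 22/27 of B → 38.30; 141/141 used.
5 item(s) taken whole; one partial (take 22/27 of B).

5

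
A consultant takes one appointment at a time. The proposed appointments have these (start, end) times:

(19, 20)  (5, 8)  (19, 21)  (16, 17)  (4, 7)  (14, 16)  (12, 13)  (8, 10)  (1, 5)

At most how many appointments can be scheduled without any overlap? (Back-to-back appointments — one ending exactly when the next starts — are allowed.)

7

Sorted by end: (1,5)  (4,7)  (5,8)  (8,10)  (12,13)  (14,16)  (16,17)  (19,20)  (19,21)
take (1,5); take (5,8); take (8,10); take (12,13); take (14,16); take (16,17); take (19,20).
Selected 7 appointments.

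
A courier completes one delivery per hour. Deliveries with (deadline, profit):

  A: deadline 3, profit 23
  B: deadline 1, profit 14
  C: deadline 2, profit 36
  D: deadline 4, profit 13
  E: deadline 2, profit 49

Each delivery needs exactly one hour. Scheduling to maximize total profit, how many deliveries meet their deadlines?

Sort by profit descending; place each in the latest free slot ≤ its deadline.
Profit order: E=49 C=36 A=23 B=14 D=13
Assign: E→slot 2, C→slot 1, A→slot 3, B skipped, D→slot 4.
Slots: [1:C] [2:E] [3:A] [4:D]
4 of 5 scheduled.

4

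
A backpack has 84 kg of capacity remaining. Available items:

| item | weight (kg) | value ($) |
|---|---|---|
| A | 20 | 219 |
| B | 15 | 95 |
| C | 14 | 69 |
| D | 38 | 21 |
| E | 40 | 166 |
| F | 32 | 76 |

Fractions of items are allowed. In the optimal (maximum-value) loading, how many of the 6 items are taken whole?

Greedy by value/weight ratio, highest first.
Ratios (sorted): A 10.95, B 6.33, C 4.93, E 4.15, F 2.38, D 0.55
take A (20 @ 219); take B (15 @ 95); take C (14 @ 69); take 35/40 of E → 145.25. Capacity used 84/84.
3 item(s) taken whole; one partial (take 35/40 of E).

3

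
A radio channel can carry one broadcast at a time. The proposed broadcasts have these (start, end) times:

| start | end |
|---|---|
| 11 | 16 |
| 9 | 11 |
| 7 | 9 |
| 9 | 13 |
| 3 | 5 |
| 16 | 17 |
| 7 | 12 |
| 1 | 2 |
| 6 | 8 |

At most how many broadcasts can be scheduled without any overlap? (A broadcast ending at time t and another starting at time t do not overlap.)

Order by finish time; keep every interval that doesn't clash with the previous kept one.
By end time: (1,2), (3,5), (6,8), (7,9), (9,11), (7,12), (9,13), (11,16), (16,17).
Pick (1,2); next start ≥ 2 → (3,5); next start ≥ 5 → (6,8); next start ≥ 8 → (9,11); next start ≥ 11 → (11,16); next start ≥ 16 → (16,17).
Selected 6 broadcasts.

6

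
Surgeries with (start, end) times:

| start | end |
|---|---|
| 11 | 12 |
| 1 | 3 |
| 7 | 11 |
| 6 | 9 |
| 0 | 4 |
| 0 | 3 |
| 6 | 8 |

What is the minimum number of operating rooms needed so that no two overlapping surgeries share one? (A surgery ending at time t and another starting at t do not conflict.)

3

Count concurrent intervals with a sweep; the peak is the room count.
starts: [0, 0, 1, 6, 6, 7, 11]
ends:   [3, 3, 4, 8, 9, 11, 12]
s0→1 s0→2 s1→3  — peak 3.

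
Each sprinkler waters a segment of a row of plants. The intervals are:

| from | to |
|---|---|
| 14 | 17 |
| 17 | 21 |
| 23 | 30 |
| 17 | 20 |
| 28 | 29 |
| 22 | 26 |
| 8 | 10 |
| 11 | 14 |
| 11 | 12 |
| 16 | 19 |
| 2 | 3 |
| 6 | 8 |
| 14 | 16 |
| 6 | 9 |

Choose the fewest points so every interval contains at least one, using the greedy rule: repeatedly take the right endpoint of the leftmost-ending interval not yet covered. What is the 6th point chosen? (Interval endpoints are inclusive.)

26

By right end: [2,3]  [6,8]  [6,9]  [8,10]  [11,12]  [11,14]  [14,16]  [14,17]  [16,19]  [17,20]  [17,21]  [22,26]  [28,29]  [23,30]
[2,3] uncovered → point at 3; [6,8] uncovered → point at 8; [11,12] uncovered → point at 12; [14,16] uncovered → point at 16; [17,20] uncovered → point at 20; [22,26] uncovered → point at 26; [28,29] uncovered → point at 29.
Points: 3, 8, 12, 16, 20, 26, 29 (7 total).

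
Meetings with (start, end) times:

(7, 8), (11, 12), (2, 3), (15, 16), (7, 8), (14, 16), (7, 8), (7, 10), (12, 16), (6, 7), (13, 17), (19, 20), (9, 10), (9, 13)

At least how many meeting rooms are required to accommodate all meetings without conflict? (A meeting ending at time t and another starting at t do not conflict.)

Count concurrent intervals with a sweep; the peak is the room count.
starts: [2, 6, 7, 7, 7, 7, 9, 9, 11, 12, 13, 14, 15, 19]
ends:   [3, 7, 8, 8, 8, 10, 10, 12, 13, 16, 16, 16, 17, 20]
s2→1 e3→0 s6→1 e7→0 s7→1 s7→2 s7→3 s7→4  — peak 4.

4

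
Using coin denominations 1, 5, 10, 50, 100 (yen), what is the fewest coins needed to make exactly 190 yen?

190 = 1×100 + 1×50 + 4×10
Total coins = 1 + 1 + 4 = 6

6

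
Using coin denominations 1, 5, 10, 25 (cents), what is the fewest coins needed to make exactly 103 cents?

103 − 4×25→3 − 3×1→0
Total coins = 4 + 3 = 7

7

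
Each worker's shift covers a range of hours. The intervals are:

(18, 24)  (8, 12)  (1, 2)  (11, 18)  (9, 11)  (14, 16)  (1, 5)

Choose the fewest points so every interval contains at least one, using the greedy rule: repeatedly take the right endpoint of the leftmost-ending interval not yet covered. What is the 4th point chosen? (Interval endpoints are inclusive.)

Sort by right endpoint; whenever an interval is uncovered, place a point at its right end.
By right end: [1,2]  [1,5]  [9,11]  [8,12]  [14,16]  [11,18]  [18,24]
[1,2] uncovered → point at 2; [9,11] uncovered → point at 11; [14,16] uncovered → point at 16; [18,24] uncovered → point at 24.
Points: 2, 11, 16, 24 (4 total).

24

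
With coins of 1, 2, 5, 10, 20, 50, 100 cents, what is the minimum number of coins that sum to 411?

411 − 4×100→11 − 1×10→1 − 1×1→0
Total coins = 4 + 1 + 1 = 6

6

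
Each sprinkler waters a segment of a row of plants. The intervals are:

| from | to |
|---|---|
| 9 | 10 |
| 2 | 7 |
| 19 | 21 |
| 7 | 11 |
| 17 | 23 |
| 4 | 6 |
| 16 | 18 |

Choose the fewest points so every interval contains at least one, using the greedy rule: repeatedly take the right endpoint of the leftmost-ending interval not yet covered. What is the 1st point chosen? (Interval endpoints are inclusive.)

6

Sorted: [4,6] [2,7] [9,10] [7,11] [16,18] [19,21] [17,23]
{[4,6],[2,7]} hit by 6; {[9,10],[7,11]} hit by 10; {[16,18]} hit by 18; {[19,21],[17,23]} hit by 21.
Points: 6, 10, 18, 21 (4 total).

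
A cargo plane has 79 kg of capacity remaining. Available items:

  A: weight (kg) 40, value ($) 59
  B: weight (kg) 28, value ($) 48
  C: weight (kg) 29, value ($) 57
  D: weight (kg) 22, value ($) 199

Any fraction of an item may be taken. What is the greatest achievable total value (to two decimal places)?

Ratios (sorted): D 9.05, C 1.97, B 1.71, A 1.48
take D (22 @ 199); take C (29 @ 57); take B (28 @ 48). Capacity used 79/79.
Total value = 304.00

304.00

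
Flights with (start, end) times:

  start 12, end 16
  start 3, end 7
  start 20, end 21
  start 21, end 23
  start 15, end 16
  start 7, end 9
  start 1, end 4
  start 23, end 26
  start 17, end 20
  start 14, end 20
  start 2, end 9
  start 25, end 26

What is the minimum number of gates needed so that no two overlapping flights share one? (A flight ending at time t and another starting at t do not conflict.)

Count concurrent intervals with a sweep; the peak is the room count.
Events (time:±→running): 1:+→1 2:+→2 3:+→3 … peak 3.

3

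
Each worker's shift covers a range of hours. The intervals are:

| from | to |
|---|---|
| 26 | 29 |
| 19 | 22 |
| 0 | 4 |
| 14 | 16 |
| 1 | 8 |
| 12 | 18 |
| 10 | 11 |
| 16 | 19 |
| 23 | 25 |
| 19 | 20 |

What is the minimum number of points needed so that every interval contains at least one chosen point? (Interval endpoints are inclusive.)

Sort by right endpoint; whenever an interval is uncovered, place a point at its right end.
Sorted: [0,4] [1,8] [10,11] [14,16] [12,18] [16,19] [19,20] [19,22] [23,25] [26,29]
{[0,4],[1,8]} hit by 4; {[10,11]} hit by 11; {[14,16],[12,18],[16,19]} hit by 16; {[19,20],[19,22]} hit by 20; {[23,25]} hit by 25; {[26,29]} hit by 29.
Points: 4, 11, 16, 20, 25, 29 (6 total).

6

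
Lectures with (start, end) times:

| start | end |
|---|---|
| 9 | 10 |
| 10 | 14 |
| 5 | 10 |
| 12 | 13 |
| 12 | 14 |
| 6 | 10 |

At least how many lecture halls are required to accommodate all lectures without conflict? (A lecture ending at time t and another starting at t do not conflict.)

Count concurrent intervals with a sweep; the peak is the room count.
starts: [5, 6, 9, 10, 12, 12]
ends:   [10, 10, 10, 13, 14, 14]
s5→1 s6→2 s9→3  — peak 3.

3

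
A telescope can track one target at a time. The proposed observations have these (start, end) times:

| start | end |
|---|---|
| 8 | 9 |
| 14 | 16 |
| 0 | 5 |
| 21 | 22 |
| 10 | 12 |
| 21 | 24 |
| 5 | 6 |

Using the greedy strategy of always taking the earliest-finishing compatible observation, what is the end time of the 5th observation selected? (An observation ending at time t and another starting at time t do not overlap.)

Sorted by end: (0,5)  (5,6)  (8,9)  (10,12)  (14,16)  (21,22)  (21,24)
take (0,5); take (5,6); take (8,9); take (10,12); take (14,16); take (21,22).
Selected: (0,5) (5,6) (8,9) (10,12) (14,16) (21,22)

16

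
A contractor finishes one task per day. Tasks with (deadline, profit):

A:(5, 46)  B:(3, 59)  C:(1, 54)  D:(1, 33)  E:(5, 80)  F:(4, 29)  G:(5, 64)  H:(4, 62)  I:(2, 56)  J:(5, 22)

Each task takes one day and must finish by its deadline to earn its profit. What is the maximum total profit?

321

Profit order: E=80 G=64 H=62 B=59 I=56 C=54 A=46 D=33 F=29 J=22
Assign: E→slot 5, G→slot 4, H→slot 3, B→slot 2, I→slot 1, C skipped, A skipped, D skipped, F skipped, J skipped.
Slots: [1:I] [2:B] [3:H] [4:G] [5:E]
Profit = 56 + 59 + 62 + 64 + 80 = 321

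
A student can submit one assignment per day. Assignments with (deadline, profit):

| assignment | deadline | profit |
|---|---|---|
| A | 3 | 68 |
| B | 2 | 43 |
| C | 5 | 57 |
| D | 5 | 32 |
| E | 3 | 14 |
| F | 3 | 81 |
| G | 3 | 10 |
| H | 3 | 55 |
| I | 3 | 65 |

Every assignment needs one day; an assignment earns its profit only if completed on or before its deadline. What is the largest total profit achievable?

303

Sort by profit descending; place each in the latest free slot ≤ its deadline.
Profit order: F=81 A=68 I=65 C=57 H=55 B=43 D=32 E=14 G=10
Assign: F→slot 3, A→slot 2, I→slot 1, C→slot 5, H skipped, B skipped, D→slot 4, E skipped, G skipped.
Slots: [1:I] [2:A] [3:F] [4:D] [5:C]
Profit = 65 + 68 + 81 + 32 + 57 = 303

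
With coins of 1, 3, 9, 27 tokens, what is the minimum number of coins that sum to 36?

36 = 1×27 + 1×9
Total coins = 1 + 1 = 2

2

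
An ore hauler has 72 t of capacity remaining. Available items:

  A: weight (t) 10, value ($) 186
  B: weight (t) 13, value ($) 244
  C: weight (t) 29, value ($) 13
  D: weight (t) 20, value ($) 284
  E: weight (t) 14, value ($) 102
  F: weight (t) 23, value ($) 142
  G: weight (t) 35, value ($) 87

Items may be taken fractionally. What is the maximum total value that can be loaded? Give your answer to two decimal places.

908.61

Greedy by value/weight ratio, highest first.
Order: B (244/13=18.77) > A (186/10=18.60) > D (284/20=14.20) > E (102/14=7.29) > F (142/23=6.17) > G (87/35=2.49) > C (13/29=0.45)
Fill: take B (13 @ 244) → take A (10 @ 186) → take D (20 @ 284) → take E (14 @ 102) → take 15/23 of F → 92.61; 72/72 used.
Total value = 908.61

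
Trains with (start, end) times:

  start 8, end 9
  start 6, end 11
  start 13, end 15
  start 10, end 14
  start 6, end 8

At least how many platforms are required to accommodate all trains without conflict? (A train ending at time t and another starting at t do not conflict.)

2

starts: [6, 6, 8, 10, 13]
ends:   [8, 9, 11, 14, 15]
s6→1 s6→2  — peak 2.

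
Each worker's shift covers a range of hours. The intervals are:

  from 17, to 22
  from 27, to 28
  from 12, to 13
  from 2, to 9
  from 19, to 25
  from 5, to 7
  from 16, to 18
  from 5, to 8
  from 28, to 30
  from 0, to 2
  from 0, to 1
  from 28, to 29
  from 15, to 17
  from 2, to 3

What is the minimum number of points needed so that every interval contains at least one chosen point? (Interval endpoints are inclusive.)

7

Sorted: [0,1] [0,2] [2,3] [5,7] [5,8] [2,9] [12,13] [15,17] [16,18] [17,22] [19,25] [27,28] [28,29] [28,30]
{[0,1],[0,2]} hit by 1; {[2,3]} hit by 3; {[5,7],[5,8],[2,9]} hit by 7; {[12,13]} hit by 13; {[15,17],[16,18],[17,22]} hit by 17; {[19,25]} hit by 25; {[27,28],[28,29],[28,30]} hit by 28.
Points: 1, 3, 7, 13, 17, 25, 28 (7 total).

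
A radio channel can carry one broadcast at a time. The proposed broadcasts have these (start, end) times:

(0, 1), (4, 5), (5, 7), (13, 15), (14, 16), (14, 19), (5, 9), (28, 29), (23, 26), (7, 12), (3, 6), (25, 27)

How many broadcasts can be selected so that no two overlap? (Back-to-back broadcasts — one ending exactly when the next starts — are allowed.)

7

Greedy by earliest finish: after sorting by end time, pick each interval compatible with the last pick.
Sorted by end: (0,1)  (4,5)  (3,6)  (5,7)  (5,9)  (7,12)  (13,15)  (14,16)  (14,19)  (23,26)  (25,27)  (28,29)
take (0,1); take (4,5); skip (3,6); take (5,7); take (7,12); take (13,15); take (23,26); take (28,29).
Selected 7 broadcasts.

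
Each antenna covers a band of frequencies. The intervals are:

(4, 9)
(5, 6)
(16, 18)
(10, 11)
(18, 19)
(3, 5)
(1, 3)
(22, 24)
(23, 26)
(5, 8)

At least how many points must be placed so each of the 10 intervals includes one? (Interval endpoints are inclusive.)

5

Process intervals by earliest right end; each time one isn't hit yet, stab at its right endpoint.
By right end: [1,3]  [3,5]  [5,6]  [5,8]  [4,9]  [10,11]  [16,18]  [18,19]  [22,24]  [23,26]
[1,3] uncovered → point at 3; [5,6] uncovered → point at 6; [10,11] uncovered → point at 11; [16,18] uncovered → point at 18; [22,24] uncovered → point at 24.
Points: 3, 6, 11, 18, 24 (5 total).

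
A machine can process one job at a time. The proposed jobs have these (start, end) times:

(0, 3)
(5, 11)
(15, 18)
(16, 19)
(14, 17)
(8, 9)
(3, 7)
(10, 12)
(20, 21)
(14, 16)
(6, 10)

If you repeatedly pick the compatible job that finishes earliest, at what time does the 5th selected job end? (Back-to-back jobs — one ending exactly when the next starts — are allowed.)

16

Sorted by end: (0,3)  (3,7)  (8,9)  (6,10)  (5,11)  (10,12)  (14,16)  (14,17)  (15,18)  (16,19)  (20,21)
take (0,3); take (3,7); take (8,9); skip (6,10); take (10,12); take (14,16); skip (15,18); take (16,19); take (20,21).
Selected: (0,3) (3,7) (8,9) (10,12) (14,16) (16,19) (20,21)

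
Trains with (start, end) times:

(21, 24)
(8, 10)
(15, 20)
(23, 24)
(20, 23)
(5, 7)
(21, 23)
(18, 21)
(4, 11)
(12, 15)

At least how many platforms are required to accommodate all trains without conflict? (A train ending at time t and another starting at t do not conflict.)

starts: [4, 5, 8, 12, 15, 18, 20, 21, 21, 23]
ends:   [7, 10, 11, 15, 20, 21, 23, 23, 24, 24]
s4→1 s5→2 e7→1 s8→2 e10→1 e11→0 s12→1 e15→0 s15→1 s18→2 e20→1 s20→2 e21→1 s21→2 s21→3  — peak 3.

3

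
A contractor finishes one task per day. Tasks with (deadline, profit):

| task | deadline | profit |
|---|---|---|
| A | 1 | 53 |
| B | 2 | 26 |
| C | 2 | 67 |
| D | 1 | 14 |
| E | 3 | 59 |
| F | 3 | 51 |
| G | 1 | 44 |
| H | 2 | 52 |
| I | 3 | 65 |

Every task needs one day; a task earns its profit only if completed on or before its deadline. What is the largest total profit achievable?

191

Take jobs in profit order; each goes to the latest open slot no later than its deadline.
Profit order: C=67 I=65 E=59 A=53 H=52 F=51 G=44 B=26 D=14
Assign: C→slot 2, I→slot 3, E→slot 1, A skipped, H skipped, F skipped, G skipped, B skipped, D skipped.
Slots: [1:E] [2:C] [3:I]
Profit = 59 + 67 + 65 = 191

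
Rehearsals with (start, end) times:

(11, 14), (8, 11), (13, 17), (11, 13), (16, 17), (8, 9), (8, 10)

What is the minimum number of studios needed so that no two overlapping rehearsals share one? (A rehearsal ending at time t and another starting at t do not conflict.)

starts: [8, 8, 8, 11, 11, 13, 16]
ends:   [9, 10, 11, 13, 14, 17, 17]
s8→1 s8→2 s8→3  — peak 3.

3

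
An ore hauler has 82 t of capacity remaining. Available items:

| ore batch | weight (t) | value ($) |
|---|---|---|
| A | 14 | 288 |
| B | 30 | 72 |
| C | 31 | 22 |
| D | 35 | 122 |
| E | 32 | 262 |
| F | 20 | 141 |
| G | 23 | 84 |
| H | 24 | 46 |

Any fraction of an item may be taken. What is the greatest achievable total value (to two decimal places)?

749.43

Sort by value per unit weight and fill in that order.
Order: A (288/14=20.57) > E (262/32=8.19) > F (141/20=7.05) > G (84/23=3.65) > D (122/35=3.49) > B (72/30=2.40) > H (46/24=1.92) > C (22/31=0.71)
Fill: take A (14 @ 288) → take E (32 @ 262) → take F (20 @ 141) → take 16/23 of G → 58.43; 82/82 used.
Total value = 749.43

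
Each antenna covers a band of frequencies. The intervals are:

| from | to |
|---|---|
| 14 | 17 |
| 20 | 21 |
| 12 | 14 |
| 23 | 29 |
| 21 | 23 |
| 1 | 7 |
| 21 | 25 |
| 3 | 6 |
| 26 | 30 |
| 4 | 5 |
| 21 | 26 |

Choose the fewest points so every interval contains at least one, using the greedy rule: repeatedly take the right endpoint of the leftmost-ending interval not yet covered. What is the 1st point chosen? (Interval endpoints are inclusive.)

5

Sorted: [4,5] [3,6] [1,7] [12,14] [14,17] [20,21] [21,23] [21,25] [21,26] [23,29] [26,30]
{[4,5],[3,6],[1,7]} hit by 5; {[12,14],[14,17]} hit by 14; {[20,21],[21,23],[21,25],[21,26]} hit by 21; {[23,29],[26,30]} hit by 29.
Points: 5, 14, 21, 29 (4 total).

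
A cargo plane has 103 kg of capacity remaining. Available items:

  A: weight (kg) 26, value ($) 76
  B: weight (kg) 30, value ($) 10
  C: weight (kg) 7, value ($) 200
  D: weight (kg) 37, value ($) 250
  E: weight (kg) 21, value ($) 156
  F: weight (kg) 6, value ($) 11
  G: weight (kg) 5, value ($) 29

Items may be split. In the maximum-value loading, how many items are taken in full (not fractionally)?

Order: C (200/7=28.57) > E (156/21=7.43) > D (250/37=6.76) > G (29/5=5.80) > A (76/26=2.92) > F (11/6=1.83) > B (10/30=0.33)
Fill: take C (7 @ 200) → take E (21 @ 156) → take D (37 @ 250) → take G (5 @ 29) → take A (26 @ 76) → take F (6 @ 11) → take 1/30 of B → 0.33; 103/103 used.
6 item(s) taken whole; one partial (take 1/30 of B).

6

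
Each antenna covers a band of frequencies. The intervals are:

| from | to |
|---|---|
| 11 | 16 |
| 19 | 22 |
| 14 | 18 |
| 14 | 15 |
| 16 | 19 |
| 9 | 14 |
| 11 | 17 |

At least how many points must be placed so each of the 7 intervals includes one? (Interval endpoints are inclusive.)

Process intervals by earliest right end; each time one isn't hit yet, stab at its right endpoint.
Sorted: [9,14] [14,15] [11,16] [11,17] [14,18] [16,19] [19,22]
{[9,14],[14,15],[11,16],[11,17],[14,18]} hit by 14; {[16,19],[19,22]} hit by 19.
Points: 14, 19 (2 total).

2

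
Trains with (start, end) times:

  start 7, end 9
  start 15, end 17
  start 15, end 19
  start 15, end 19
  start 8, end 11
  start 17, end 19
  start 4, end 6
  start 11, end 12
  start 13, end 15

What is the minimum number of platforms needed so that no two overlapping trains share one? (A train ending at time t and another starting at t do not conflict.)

Count concurrent intervals with a sweep; the peak is the room count.
Events (time:±→running): 4:+→1 6:-→0 7:+→1 8:+→2 9:-→1 11:-→0 11:+→1 12:-→0 13:+→1 15:-→0 15:+→1 15:+→2 15:+→3 … peak 3.

3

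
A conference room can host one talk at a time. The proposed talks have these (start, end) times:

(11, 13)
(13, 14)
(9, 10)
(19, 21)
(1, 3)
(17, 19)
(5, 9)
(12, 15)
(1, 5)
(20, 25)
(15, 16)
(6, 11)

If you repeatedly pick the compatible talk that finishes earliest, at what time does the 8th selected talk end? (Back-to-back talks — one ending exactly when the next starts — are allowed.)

21

Order by finish time; keep every interval that doesn't clash with the previous kept one.
By end time: (1,3), (1,5), (5,9), (9,10), (6,11), (11,13), (13,14), (12,15), (15,16), (17,19), (19,21), (20,25).
Pick (1,3); next start ≥ 3 → (5,9); next start ≥ 9 → (9,10); next start ≥ 10 → (11,13); next start ≥ 13 → (13,14); next start ≥ 14 → (15,16); next start ≥ 16 → (17,19); next start ≥ 19 → (19,21).
Selected: (1,3) (5,9) (9,10) (11,13) (13,14) (15,16) (17,19) (19,21)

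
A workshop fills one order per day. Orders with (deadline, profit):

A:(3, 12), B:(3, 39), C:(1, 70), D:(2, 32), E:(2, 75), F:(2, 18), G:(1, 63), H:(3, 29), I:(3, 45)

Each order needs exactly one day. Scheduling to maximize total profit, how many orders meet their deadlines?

3

Sort by profit descending; place each in the latest free slot ≤ its deadline.
By profit: E(d2,75), C(d1,70), G(d1,63), I(d3,45), B(d3,39), D(d2,32), H(d3,29), F(d2,18), A(d3,12)
E→slot 2; C→slot 1; G skipped; I→slot 3; B skipped; D skipped; H skipped; F skipped; A skipped.
3 of 9 scheduled.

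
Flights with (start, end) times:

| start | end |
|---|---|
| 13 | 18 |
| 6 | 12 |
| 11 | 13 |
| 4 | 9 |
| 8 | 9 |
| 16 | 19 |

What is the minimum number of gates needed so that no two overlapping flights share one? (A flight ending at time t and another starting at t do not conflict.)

starts: [4, 6, 8, 11, 13, 16]
ends:   [9, 9, 12, 13, 18, 19]
s4→1 s6→2 s8→3  — peak 3.

3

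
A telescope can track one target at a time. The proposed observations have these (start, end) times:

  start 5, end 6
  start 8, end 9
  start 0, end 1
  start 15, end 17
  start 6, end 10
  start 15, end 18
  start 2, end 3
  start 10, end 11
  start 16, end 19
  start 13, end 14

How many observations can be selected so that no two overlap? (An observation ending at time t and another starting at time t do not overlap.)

Sort by end time and greedily take each interval whose start is ≥ the last chosen end.
Sorted by end: (0,1)  (2,3)  (5,6)  (8,9)  (6,10)  (10,11)  (13,14)  (15,17)  (15,18)  (16,19)
take (0,1); take (2,3); take (5,6); take (8,9); skip (6,10); take (10,11); take (13,14); take (15,17).
Selected 7 observations.

7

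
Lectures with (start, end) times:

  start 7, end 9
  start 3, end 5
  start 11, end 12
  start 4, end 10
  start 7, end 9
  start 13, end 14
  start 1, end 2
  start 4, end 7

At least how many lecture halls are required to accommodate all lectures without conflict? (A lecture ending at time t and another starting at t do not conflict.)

Events (time:±→running): 1:+→1 2:-→0 3:+→1 4:+→2 4:+→3 … peak 3.

3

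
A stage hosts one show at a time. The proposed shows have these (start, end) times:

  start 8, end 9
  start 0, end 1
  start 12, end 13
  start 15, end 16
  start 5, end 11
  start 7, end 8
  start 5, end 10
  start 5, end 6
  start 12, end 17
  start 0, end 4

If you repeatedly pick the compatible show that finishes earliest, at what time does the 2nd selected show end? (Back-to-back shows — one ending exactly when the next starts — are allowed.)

Greedy by earliest finish: after sorting by end time, pick each interval compatible with the last pick.
Sorted by end: (0,1)  (0,4)  (5,6)  (7,8)  (8,9)  (5,10)  (5,11)  (12,13)  (15,16)  (12,17)
take (0,1); take (5,6); take (7,8); take (8,9); take (12,13); take (15,16).
Selected: (0,1) (5,6) (7,8) (8,9) (12,13) (15,16)

6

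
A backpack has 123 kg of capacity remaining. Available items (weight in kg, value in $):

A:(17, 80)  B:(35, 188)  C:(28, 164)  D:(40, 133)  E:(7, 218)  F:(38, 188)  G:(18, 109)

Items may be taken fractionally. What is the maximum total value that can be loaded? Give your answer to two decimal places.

Order: E (218/7=31.14) > G (109/18=6.06) > C (164/28=5.86) > B (188/35=5.37) > F (188/38=4.95) > A (80/17=4.71) > D (133/40=3.33)
Fill: take E (7 @ 218) → take G (18 @ 109) → take C (28 @ 164) → take B (35 @ 188) → take 35/38 of F → 173.16; 123/123 used.
Total value = 852.16

852.16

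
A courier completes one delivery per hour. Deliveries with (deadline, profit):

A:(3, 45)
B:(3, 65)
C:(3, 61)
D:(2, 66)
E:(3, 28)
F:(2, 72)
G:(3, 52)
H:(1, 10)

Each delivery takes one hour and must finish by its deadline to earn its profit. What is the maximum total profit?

Take jobs in profit order; each goes to the latest open slot no later than its deadline.
Profit order: F=72 D=66 B=65 C=61 G=52 A=45 E=28 H=10
Assign: F→slot 2, D→slot 1, B→slot 3, C skipped, G skipped, A skipped, E skipped, H skipped.
Slots: [1:D] [2:F] [3:B]
Profit = 66 + 72 + 65 = 203

203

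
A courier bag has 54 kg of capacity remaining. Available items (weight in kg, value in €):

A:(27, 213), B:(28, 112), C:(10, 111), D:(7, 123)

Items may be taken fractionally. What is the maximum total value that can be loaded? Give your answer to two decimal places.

487.00

Greedy by value/weight ratio, highest first.
Ratios (sorted): D 17.57, C 11.10, A 7.89, B 4.00
take D (7 @ 123); take C (10 @ 111); take A (27 @ 213); take 10/28 of B → 40.00. Capacity used 54/54.
Total value = 487.00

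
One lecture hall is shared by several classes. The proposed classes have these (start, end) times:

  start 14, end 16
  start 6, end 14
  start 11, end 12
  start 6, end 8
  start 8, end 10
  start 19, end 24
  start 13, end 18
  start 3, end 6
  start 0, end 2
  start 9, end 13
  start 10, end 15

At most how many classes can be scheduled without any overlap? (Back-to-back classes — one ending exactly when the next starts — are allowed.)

Sorted by end: (0,2)  (3,6)  (6,8)  (8,10)  (11,12)  (9,13)  (6,14)  (10,15)  (14,16)  (13,18)  (19,24)
take (0,2); take (3,6); take (6,8); take (8,10); take (11,12); take (14,16); skip (13,18); take (19,24).
Selected 7 classes.

7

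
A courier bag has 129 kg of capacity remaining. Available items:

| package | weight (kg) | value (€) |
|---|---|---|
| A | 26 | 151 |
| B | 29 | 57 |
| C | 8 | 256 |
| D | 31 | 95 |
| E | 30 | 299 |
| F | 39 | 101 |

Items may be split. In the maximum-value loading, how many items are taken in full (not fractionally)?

4

Order: C (256/8=32.00) > E (299/30=9.97) > A (151/26=5.81) > D (95/31=3.06) > F (101/39=2.59) > B (57/29=1.97)
Fill: take C (8 @ 256) → take E (30 @ 299) → take A (26 @ 151) → take D (31 @ 95) → take 34/39 of F → 88.05; 129/129 used.
4 item(s) taken whole; one partial (take 34/39 of F).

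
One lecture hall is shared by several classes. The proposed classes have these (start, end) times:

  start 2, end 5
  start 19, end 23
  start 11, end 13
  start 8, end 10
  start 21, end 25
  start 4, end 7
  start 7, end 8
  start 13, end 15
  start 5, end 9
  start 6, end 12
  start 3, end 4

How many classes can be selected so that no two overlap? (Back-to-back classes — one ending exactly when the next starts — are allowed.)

Sorted by end: (3,4)  (2,5)  (4,7)  (7,8)  (5,9)  (8,10)  (6,12)  (11,13)  (13,15)  (19,23)  (21,25)
take (3,4); take (4,7); take (7,8); take (8,10); skip (6,12); take (11,13); take (13,15); take (19,23); skip (21,25).
Selected 7 classes.

7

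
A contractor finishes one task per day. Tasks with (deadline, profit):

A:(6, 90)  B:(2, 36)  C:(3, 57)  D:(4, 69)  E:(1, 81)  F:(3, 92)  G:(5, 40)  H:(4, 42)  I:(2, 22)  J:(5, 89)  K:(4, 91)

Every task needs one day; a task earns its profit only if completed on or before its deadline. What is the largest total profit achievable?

512

Take jobs in profit order; each goes to the latest open slot no later than its deadline.
By profit: F(d3,92), K(d4,91), A(d6,90), J(d5,89), E(d1,81), D(d4,69), C(d3,57), H(d4,42), G(d5,40), B(d2,36), I(d2,22)
F→slot 3; K→slot 4; A→slot 6; J→slot 5; E→slot 1; D→slot 2; C skipped; H skipped; G skipped; B skipped; I skipped.
Profit = 81 + 69 + 92 + 91 + 89 + 90 = 512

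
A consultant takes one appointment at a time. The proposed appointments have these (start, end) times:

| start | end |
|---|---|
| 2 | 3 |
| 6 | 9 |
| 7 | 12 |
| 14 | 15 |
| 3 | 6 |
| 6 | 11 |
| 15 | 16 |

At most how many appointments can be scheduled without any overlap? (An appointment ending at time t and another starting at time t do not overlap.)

5

Greedy by earliest finish: after sorting by end time, pick each interval compatible with the last pick.
By end time: (2,3), (3,6), (6,9), (6,11), (7,12), (14,15), (15,16).
Pick (2,3); next start ≥ 3 → (3,6); next start ≥ 6 → (6,9); next start ≥ 9 → (14,15); next start ≥ 15 → (15,16).
Selected 5 appointments.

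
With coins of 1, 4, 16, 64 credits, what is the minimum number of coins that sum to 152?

152 = 2×64 + 1×16 + 2×4
Total coins = 2 + 1 + 2 = 5

5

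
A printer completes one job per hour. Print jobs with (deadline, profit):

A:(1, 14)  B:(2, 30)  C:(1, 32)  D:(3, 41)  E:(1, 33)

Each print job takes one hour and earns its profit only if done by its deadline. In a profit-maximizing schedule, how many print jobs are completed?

3

Take jobs in profit order; each goes to the latest open slot no later than its deadline.
By profit: D(d3,41), E(d1,33), C(d1,32), B(d2,30), A(d1,14)
D→slot 3; E→slot 1; C skipped; B→slot 2; A skipped.
3 of 5 scheduled.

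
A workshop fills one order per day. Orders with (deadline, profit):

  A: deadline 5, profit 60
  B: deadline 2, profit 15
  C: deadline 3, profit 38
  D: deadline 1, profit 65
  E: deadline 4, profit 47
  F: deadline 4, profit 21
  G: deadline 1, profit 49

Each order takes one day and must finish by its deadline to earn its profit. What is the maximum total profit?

Sort by profit descending; place each in the latest free slot ≤ its deadline.
By profit: D(d1,65), A(d5,60), G(d1,49), E(d4,47), C(d3,38), F(d4,21), B(d2,15)
D→slot 1; A→slot 5; G skipped; E→slot 4; C→slot 3; F→slot 2; B skipped.
Profit = 65 + 21 + 38 + 47 + 60 = 231

231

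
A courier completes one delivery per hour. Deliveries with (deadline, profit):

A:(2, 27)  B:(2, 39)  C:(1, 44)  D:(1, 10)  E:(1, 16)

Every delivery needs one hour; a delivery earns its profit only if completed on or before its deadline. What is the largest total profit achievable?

Take jobs in profit order; each goes to the latest open slot no later than its deadline.
By profit: C(d1,44), B(d2,39), A(d2,27), E(d1,16), D(d1,10)
C→slot 1; B→slot 2; A skipped; E skipped; D skipped.
Profit = 44 + 39 = 83

83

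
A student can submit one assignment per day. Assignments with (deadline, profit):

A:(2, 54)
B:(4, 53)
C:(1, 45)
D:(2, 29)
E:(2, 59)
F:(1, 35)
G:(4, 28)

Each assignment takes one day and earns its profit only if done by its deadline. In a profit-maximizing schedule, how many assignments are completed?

Take jobs in profit order; each goes to the latest open slot no later than its deadline.
By profit: E(d2,59), A(d2,54), B(d4,53), C(d1,45), F(d1,35), D(d2,29), G(d4,28)
E→slot 2; A→slot 1; B→slot 4; C skipped; F skipped; D skipped; G→slot 3.
4 of 7 scheduled.

4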